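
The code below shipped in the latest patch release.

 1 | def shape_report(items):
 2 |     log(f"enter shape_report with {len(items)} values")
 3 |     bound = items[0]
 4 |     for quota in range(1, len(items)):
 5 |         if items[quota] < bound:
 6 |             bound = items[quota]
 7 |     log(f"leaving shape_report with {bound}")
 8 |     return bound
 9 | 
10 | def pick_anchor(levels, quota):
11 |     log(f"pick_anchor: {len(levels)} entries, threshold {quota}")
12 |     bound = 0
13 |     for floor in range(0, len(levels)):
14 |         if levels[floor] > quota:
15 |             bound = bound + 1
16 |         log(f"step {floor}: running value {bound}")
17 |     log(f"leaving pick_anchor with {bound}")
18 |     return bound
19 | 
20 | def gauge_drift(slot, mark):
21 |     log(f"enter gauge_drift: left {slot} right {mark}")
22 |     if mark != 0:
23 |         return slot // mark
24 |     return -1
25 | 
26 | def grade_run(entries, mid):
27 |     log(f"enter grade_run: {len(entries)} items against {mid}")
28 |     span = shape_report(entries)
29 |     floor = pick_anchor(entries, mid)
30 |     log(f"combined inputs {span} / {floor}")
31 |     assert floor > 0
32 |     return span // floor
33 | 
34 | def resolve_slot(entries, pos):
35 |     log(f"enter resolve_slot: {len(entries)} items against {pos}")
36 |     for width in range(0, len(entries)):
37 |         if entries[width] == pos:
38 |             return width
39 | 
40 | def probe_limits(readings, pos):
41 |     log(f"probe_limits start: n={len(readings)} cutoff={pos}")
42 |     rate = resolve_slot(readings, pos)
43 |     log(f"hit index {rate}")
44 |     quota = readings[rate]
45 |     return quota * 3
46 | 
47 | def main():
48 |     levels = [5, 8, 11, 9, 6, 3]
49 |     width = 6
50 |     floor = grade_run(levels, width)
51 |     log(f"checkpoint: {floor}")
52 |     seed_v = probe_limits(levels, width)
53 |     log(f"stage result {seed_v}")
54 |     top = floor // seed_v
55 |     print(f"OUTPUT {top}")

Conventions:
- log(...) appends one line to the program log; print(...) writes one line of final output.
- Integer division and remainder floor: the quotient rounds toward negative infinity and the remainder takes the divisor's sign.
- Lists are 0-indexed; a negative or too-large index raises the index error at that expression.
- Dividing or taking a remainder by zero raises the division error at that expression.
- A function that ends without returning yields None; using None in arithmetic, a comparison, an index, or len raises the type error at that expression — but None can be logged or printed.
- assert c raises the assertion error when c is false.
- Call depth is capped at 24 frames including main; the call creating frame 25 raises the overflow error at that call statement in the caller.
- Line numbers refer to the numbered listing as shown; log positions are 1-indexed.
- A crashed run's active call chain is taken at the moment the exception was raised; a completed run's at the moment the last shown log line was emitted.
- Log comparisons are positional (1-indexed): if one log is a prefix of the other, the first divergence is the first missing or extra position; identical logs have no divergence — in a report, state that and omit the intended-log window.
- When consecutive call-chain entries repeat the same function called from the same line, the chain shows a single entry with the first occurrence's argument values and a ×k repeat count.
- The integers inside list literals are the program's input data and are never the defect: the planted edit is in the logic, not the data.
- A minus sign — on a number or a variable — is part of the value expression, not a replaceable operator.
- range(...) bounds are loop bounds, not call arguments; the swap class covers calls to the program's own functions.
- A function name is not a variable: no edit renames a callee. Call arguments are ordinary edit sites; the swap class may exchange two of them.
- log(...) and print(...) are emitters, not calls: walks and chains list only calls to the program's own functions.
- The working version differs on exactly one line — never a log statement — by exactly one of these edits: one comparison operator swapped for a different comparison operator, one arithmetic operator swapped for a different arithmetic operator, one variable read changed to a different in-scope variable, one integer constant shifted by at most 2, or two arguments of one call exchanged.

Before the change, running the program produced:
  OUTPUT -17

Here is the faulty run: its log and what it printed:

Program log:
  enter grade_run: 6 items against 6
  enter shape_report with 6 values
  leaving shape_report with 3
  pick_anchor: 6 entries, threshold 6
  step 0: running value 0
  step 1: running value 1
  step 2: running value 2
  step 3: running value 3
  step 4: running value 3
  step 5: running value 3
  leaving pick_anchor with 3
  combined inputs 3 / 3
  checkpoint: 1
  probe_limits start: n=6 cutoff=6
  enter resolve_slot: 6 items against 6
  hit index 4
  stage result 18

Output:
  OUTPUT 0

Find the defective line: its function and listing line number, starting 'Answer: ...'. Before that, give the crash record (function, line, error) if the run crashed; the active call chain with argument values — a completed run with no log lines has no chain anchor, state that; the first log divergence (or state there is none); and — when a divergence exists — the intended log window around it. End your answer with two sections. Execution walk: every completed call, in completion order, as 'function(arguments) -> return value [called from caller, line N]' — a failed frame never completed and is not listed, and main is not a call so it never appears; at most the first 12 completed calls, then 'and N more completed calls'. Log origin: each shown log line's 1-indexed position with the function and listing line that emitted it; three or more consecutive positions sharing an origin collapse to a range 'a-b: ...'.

Answer: the defect is in main at line 54.
Core observation: Every logged value matches the working version; the printed result is what differs.
Call chain: main.
First divergence: none; the two logs match at every position.
Execution walk:
  shape_report([5, 8, 11, 9, 6, 3]) -> 3  [called from grade_run, line 28]
  pick_anchor([5, 8, 11, 9, 6, 3], 6) -> 3  [called from grade_run, line 29]
  grade_run([5, 8, 11, 9, 6, 3], 6) -> 1  [called from main, line 50]
  resolve_slot([5, 8, 11, 9, 6, 3], 6) -> 4  [called from probe_limits, line 42]
  probe_limits([5, 8, 11, 9, 6, 3], 6) -> 18  [called from main, line 52]
Log origins:
  1: from grade_run, line 27
  2: from shape_report, line 2
  3: from shape_report, line 7
  4: from pick_anchor, line 11
  5-10: from pick_anchor, line 16
  11: from pick_anchor, line 17
  12: from grade_run, line 30
  13: from main, line 51
  14: from probe_limits, line 41
  15: from resolve_slot, line 35
  16: from probe_limits, line 43
  17: from main, line 53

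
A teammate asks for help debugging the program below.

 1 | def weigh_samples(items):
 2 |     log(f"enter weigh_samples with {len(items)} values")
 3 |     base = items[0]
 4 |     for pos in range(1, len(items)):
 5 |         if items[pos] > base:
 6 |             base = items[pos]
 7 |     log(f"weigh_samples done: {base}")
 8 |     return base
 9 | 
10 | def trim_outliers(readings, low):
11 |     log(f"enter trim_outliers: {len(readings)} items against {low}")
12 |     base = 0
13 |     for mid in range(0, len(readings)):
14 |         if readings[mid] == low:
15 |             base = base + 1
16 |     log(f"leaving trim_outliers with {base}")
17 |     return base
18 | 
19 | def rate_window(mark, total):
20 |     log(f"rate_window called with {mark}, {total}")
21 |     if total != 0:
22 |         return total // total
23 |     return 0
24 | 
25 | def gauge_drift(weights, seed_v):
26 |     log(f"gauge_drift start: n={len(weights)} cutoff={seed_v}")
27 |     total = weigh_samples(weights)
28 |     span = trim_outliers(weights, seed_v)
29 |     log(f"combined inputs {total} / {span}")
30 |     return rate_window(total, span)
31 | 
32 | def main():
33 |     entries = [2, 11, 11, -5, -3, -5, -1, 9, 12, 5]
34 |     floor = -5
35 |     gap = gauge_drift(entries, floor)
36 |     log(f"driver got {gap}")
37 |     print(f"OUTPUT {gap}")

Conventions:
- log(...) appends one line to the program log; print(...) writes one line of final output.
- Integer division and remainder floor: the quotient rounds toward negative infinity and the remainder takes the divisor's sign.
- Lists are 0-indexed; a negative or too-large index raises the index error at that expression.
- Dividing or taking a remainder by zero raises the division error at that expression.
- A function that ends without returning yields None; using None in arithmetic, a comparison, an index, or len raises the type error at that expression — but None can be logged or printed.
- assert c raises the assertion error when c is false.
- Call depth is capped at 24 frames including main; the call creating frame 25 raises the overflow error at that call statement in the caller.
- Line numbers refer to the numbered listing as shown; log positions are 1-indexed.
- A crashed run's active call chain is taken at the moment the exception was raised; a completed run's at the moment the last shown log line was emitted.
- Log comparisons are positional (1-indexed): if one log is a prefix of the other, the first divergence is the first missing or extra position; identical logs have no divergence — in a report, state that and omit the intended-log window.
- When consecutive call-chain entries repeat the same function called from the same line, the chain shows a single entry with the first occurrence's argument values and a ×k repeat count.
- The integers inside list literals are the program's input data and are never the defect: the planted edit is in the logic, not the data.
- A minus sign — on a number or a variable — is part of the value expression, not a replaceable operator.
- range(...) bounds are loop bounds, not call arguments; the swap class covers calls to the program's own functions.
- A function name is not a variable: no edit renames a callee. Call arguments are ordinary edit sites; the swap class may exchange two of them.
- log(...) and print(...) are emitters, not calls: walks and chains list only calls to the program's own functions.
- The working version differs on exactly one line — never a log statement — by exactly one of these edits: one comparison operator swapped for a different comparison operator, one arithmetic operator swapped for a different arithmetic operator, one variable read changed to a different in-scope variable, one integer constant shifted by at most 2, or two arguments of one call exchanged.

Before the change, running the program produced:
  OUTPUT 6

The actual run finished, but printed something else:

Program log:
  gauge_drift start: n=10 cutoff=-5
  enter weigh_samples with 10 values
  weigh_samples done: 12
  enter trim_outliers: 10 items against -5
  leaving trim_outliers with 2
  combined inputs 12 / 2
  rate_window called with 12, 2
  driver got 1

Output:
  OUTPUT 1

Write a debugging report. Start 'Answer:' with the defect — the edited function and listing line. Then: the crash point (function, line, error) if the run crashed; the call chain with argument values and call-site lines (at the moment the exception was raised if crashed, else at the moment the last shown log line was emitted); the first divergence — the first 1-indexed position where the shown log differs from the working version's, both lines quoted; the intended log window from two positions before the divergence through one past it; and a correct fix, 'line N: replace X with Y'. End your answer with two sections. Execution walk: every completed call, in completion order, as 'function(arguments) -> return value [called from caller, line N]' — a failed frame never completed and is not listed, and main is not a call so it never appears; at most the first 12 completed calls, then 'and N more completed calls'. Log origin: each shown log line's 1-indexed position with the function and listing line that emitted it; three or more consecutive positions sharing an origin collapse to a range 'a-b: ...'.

Answer: the defect is in rate_window at line 22.
The tell: Everything matches until log position 8, which reads 'driver got 1' in place of 'driver got 6'.
Call chain: main.
First divergence: position 8 — shown 'driver got 1', intended 'driver got 6'.
Intended log window:
  6: combined inputs 12 / 2
  7: rate_window called with 12, 2
  8: driver got 6
Execution walk:
  weigh_samples([2, 11, 11, -5, -3, -5, -1, 9, 12, 5]) -> 12  [called from gauge_drift, line 27]
  trim_outliers([2, 11, 11, -5, -3, -5, -1, 9, 12, 5], -5) -> 2  [called from gauge_drift, line 28]
  rate_window(12, 2) -> 1  [called from gauge_drift, line 30]
  gauge_drift([2, 11, 11, -5, -3, -5, -1, 9, 12, 5], -5) -> 1  [called from main, line 35]
Origin of each log line:
  1 — gauge_drift, line 26
  2 — weigh_samples, line 2
  3 — weigh_samples, line 7
  4 — trim_outliers, line 11
  5 — trim_outliers, line 16
  6 — gauge_drift, line 29
  7 — rate_window, line 20
  8 — main, line 36
A correct fix: line 22: replace `total // total` with `mark // total`.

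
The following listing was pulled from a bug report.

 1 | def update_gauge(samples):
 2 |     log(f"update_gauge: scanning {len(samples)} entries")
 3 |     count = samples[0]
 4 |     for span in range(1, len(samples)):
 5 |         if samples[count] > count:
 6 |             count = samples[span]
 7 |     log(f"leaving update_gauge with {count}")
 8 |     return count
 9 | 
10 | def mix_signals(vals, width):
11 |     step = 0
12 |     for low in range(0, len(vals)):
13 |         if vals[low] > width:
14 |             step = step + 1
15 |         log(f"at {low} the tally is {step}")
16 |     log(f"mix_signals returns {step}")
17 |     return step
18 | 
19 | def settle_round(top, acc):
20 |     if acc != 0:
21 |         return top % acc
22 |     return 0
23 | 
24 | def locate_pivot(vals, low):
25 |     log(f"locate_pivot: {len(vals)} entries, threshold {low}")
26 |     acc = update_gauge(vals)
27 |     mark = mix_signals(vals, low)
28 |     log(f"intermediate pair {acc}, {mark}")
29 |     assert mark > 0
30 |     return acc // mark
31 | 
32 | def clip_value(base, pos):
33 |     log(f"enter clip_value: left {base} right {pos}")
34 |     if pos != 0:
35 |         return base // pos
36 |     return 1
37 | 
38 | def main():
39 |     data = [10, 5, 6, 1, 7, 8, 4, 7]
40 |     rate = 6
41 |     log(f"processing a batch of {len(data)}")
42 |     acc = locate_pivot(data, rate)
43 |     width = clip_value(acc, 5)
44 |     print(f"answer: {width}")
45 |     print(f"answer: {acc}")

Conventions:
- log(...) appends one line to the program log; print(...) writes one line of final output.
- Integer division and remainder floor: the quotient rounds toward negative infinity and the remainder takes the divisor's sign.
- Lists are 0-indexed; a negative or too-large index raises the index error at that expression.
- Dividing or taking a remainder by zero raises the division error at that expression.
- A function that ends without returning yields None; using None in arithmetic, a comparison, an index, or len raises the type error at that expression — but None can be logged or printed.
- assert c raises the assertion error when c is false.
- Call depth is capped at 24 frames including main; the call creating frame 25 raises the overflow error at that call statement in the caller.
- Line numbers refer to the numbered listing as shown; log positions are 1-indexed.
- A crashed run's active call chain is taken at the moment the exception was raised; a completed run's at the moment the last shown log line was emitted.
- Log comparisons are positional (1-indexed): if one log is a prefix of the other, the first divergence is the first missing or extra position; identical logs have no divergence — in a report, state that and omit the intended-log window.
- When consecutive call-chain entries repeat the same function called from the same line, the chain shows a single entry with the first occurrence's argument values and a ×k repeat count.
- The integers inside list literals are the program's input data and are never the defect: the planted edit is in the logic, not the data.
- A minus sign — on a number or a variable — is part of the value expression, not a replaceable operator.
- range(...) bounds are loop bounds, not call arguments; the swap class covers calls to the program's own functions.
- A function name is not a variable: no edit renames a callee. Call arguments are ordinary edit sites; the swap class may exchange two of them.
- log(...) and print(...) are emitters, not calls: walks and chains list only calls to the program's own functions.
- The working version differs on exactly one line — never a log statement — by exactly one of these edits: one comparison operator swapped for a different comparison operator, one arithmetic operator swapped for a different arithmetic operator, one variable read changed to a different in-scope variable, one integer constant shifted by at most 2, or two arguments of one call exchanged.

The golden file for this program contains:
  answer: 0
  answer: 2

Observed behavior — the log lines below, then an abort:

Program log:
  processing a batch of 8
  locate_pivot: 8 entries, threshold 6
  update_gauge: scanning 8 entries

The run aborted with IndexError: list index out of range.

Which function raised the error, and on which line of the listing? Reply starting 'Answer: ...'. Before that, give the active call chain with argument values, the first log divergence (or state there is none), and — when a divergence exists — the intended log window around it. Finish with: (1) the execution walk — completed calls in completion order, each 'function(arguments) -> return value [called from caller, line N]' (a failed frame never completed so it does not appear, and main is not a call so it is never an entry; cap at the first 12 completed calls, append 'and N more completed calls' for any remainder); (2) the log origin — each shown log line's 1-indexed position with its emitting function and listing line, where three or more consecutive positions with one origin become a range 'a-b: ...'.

Answer: the error was raised in update_gauge, line 5.
The tell: A complete run would log 'leaving update_gauge with 10' next, but this one stopped at 3 lines.
Call chain: main -> locate_pivot([10, 5, 6, 1, 7, 8, 4, 7], 6) (called at line 42) -> update_gauge([10, 5, 6, 1, 7, 8, 4, 7]) (called at line 26).
First divergence: position 4 — after 3 matching lines the faulty run goes silent; intended next line 'leaving update_gauge with 10'.
Intended log window:
  2: locate_pivot: 8 entries, threshold 6
  3: update_gauge: scanning 8 entries
  4: leaving update_gauge with 10
  5: at 0 the tally is 1
Execution walk:
  (no call completed)
Log origins:
  1 — main, line 41
  2 — locate_pivot, line 25
  3 — update_gauge, line 2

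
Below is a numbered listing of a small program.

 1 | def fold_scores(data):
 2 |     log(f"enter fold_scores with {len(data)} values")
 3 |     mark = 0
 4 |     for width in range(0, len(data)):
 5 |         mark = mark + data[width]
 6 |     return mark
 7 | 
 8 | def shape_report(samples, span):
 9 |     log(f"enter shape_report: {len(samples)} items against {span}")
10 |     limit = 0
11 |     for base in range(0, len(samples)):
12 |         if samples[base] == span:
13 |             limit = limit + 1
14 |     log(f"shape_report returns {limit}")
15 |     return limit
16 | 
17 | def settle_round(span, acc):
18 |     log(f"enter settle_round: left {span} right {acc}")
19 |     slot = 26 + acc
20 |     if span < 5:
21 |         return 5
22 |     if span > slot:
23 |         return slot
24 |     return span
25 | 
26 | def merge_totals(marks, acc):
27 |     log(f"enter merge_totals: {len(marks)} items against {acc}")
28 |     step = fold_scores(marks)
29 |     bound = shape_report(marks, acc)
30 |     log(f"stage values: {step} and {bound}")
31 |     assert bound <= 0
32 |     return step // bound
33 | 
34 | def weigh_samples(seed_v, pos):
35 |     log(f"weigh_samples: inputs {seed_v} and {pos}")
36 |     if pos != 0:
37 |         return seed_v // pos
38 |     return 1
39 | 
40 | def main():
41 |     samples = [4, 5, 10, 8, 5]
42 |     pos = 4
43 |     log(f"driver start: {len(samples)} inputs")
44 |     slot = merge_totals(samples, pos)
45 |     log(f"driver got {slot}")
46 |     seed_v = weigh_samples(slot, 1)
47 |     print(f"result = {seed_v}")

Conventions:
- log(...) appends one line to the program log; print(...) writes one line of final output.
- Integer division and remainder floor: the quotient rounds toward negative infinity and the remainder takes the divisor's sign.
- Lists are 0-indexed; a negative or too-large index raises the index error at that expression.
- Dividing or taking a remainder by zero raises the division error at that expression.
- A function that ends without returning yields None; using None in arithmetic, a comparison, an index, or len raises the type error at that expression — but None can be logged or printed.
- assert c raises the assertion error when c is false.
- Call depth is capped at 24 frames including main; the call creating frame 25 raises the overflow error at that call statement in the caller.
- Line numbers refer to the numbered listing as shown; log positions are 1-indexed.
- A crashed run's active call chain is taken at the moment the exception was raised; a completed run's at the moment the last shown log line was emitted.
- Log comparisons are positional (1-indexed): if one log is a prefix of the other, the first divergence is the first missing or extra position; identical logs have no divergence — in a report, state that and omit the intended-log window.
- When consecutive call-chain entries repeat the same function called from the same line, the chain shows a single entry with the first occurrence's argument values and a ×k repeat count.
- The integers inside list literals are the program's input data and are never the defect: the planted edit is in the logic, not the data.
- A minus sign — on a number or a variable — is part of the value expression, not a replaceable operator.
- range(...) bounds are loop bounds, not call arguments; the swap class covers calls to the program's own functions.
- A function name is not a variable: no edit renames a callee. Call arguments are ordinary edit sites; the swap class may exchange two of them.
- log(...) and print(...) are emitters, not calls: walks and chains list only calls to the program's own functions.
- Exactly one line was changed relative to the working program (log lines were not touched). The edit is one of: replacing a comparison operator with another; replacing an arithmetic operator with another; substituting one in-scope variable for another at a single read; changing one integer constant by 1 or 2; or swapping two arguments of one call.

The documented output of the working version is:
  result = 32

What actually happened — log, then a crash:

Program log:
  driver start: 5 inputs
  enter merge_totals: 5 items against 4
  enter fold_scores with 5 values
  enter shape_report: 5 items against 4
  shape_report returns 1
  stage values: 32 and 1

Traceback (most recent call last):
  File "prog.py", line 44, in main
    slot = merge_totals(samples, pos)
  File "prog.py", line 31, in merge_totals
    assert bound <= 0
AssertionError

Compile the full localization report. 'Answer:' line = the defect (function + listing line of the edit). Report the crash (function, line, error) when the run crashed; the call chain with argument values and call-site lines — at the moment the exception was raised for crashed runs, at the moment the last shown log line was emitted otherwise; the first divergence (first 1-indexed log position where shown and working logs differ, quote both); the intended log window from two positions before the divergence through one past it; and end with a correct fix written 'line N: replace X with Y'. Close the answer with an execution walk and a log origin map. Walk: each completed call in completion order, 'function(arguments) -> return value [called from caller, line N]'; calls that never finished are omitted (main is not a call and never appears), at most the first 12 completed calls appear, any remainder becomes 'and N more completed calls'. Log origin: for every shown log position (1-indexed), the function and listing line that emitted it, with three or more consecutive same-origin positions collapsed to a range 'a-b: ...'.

Answer: the defect is in merge_totals at line 31.
The tell: The shown log is a 6-line prefix of the intended one, whose next entry is 'driver got 32'.
Crash: merge_totals, line 31, AssertionError.
Call chain: main -> merge_totals([4, 5, 10, 8, 5], 4) (called at line 44).
First divergence: position 7 — the faulty run's log ends after 6 lines; the working version continues with 'driver got 32'.
Intended log window:
  5: shape_report returns 1
  6: stage values: 32 and 1
  7: driver got 32
  8: weigh_samples: inputs 32 and 1
Execution walk:
  fold_scores([4, 5, 10, 8, 5]) -> 32  [called from merge_totals, line 28]
  shape_report([4, 5, 10, 8, 5], 4) -> 1  [called from merge_totals, line 29]
Origin of each log line:
  1: logged in main at line 43
  2: logged in merge_totals at line 27
  3: logged in fold_scores at line 2
  4: logged in shape_report at line 9
  5: logged in shape_report at line 14
  6: logged in merge_totals at line 30
A correct fix: line 31: replace `<=` with `>`.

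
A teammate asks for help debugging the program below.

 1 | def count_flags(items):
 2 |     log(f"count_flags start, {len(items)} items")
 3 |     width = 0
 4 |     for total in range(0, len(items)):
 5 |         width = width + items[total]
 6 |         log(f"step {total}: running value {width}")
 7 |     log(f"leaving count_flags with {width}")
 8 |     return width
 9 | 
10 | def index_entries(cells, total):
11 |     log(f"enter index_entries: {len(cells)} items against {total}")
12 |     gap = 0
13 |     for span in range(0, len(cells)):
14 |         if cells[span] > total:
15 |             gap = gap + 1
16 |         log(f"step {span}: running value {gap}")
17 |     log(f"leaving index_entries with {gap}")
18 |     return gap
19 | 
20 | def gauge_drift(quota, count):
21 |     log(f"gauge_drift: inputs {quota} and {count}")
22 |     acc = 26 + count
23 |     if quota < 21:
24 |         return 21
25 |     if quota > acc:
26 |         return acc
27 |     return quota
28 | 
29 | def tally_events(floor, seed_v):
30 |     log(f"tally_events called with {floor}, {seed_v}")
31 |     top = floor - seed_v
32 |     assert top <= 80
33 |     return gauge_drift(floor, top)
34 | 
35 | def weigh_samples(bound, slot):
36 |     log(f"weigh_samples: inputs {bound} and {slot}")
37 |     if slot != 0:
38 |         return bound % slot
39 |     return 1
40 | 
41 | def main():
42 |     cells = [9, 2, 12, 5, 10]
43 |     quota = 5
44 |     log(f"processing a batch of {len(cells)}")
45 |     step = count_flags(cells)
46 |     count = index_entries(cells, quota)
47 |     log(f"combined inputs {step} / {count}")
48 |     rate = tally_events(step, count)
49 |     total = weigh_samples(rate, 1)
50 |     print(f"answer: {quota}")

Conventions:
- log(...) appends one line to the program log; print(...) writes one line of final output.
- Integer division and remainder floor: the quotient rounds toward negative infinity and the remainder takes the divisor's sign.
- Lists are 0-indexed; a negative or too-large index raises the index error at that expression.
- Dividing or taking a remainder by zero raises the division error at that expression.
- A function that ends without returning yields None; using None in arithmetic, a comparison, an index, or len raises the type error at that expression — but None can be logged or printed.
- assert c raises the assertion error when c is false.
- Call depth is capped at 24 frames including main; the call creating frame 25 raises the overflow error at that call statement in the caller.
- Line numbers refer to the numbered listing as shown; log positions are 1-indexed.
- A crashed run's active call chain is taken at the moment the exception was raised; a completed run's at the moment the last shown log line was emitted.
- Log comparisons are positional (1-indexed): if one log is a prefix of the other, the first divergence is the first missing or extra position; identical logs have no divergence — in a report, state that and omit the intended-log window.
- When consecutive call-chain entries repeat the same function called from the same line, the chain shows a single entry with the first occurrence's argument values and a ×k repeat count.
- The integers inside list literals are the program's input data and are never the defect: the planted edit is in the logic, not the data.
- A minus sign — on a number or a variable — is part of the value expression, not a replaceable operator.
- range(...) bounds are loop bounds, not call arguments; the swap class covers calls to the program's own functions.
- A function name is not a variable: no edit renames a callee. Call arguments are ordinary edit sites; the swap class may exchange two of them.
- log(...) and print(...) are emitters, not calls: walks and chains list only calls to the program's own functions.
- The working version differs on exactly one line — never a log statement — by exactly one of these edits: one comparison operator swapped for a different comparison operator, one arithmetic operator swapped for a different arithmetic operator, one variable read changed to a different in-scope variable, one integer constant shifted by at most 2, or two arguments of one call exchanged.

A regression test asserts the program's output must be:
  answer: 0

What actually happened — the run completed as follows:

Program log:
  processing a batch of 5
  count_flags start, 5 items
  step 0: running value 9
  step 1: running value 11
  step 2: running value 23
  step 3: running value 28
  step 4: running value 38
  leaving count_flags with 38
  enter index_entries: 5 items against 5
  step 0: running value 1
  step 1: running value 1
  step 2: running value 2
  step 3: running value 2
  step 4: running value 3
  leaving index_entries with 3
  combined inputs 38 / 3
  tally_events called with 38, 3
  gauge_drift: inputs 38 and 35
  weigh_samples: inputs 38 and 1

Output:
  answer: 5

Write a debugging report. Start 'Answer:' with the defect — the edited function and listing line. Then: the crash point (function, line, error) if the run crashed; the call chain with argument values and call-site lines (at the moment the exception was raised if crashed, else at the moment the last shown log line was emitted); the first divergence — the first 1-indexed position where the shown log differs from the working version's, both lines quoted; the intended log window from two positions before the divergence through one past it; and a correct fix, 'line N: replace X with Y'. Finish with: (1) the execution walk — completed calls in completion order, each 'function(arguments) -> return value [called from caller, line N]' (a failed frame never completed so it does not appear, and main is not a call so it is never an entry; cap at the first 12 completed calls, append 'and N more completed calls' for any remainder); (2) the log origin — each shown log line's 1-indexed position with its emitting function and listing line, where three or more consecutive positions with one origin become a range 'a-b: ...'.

Answer: the defect is in main at line 50.
Core observation: The two runs log identically and part ways only at the printed values.
Call chain: main -> weigh_samples(38, 1) (called at line 49).
First divergence: none; the two logs match at every position.
Execution walk:
  count_flags([9, 2, 12, 5, 10]) -> 38  [called from main, line 45]
  index_entries([9, 2, 12, 5, 10], 5) -> 3  [called from main, line 46]
  gauge_drift(38, 35) -> 38  [called from tally_events, line 33]
  tally_events(38, 3) -> 38  [called from main, line 48]
  weigh_samples(38, 1) -> 0  [called from main, line 49]
Log line origins:
  1: logged in main at line 44
  2: logged in count_flags at line 2
  3-7: logged in count_flags at line 6
  8: logged in count_flags at line 7
  9: logged in index_entries at line 11
  10-14: logged in index_entries at line 16
  15: logged in index_entries at line 17
  16: logged in main at line 47
  17: logged in tally_events at line 30
  18: logged in gauge_drift at line 21
  19: logged in weigh_samples at line 36
A correct fix: line 50: replace `quota` with `total`.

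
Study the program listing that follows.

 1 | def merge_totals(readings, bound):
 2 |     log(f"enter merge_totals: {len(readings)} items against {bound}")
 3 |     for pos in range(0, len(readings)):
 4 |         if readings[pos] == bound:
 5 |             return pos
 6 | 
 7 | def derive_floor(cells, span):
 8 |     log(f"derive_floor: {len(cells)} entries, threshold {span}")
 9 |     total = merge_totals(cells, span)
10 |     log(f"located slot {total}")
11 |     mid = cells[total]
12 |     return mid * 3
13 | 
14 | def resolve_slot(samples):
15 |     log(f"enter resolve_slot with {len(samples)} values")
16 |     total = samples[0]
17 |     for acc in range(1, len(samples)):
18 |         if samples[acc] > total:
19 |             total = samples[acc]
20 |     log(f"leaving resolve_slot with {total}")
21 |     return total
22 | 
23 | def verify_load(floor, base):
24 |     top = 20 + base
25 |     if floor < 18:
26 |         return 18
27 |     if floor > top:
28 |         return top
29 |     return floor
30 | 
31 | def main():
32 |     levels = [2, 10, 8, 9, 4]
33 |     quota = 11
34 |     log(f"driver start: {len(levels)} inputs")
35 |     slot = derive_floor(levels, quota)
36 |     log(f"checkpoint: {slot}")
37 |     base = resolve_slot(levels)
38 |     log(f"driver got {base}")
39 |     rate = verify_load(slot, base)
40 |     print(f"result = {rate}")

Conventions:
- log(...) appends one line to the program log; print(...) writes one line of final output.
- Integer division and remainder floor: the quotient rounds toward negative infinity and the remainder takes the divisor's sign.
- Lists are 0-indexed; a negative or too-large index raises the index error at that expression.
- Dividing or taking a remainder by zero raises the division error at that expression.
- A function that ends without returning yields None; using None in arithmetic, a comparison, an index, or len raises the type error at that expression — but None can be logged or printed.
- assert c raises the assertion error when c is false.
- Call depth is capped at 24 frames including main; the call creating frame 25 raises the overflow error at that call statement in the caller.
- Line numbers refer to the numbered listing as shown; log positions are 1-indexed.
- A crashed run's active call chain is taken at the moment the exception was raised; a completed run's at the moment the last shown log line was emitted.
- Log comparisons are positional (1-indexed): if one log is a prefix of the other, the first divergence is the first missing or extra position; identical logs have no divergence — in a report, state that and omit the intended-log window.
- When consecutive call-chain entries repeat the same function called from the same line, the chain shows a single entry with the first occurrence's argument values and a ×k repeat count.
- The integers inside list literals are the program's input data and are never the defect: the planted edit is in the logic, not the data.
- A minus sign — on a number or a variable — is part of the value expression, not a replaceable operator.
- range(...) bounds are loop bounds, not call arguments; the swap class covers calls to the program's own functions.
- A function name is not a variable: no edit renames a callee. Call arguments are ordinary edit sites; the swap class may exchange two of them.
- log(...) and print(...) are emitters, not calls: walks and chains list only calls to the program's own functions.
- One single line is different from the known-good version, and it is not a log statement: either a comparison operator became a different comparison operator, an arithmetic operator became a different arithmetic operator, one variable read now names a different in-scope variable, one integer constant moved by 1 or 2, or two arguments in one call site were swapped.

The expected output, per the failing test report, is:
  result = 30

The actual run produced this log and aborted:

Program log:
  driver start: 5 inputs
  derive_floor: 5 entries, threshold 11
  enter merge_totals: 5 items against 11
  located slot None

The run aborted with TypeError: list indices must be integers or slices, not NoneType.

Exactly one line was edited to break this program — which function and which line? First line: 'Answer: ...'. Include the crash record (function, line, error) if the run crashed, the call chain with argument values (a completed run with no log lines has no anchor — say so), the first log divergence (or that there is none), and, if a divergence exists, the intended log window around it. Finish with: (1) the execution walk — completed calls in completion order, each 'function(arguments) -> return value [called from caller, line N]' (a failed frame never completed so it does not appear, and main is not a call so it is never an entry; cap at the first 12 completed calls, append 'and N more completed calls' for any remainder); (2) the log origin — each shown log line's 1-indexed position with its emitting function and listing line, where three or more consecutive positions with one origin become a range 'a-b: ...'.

Answer: the defect is in main at line 33.
Core observation: The log first diverges at position 2: the faulty run prints 'derive_floor: 5 entries, threshold 11' where the working version prints 'derive_floor: 5 entries, threshold 10'.
Crash: derive_floor, line 11, TypeError.
Call chain: main -> derive_floor([2, 10, 8, 9, 4], 11) (called at line 35).
First divergence: position 2 — shown 'derive_floor: 5 entries, threshold 11', intended 'derive_floor: 5 entries, threshold 10'.
Intended log window:
  1: driver start: 5 inputs
  2: derive_floor: 5 entries, threshold 10
  3: enter merge_totals: 5 items against 10
Execution walk:
  merge_totals([2, 10, 8, 9, 4], 11) -> None  [called from derive_floor, line 9]
Log line origins:
  1: logged in main at line 34
  2: logged in derive_floor at line 8
  3: logged in merge_totals at line 2
  4: logged in derive_floor at line 10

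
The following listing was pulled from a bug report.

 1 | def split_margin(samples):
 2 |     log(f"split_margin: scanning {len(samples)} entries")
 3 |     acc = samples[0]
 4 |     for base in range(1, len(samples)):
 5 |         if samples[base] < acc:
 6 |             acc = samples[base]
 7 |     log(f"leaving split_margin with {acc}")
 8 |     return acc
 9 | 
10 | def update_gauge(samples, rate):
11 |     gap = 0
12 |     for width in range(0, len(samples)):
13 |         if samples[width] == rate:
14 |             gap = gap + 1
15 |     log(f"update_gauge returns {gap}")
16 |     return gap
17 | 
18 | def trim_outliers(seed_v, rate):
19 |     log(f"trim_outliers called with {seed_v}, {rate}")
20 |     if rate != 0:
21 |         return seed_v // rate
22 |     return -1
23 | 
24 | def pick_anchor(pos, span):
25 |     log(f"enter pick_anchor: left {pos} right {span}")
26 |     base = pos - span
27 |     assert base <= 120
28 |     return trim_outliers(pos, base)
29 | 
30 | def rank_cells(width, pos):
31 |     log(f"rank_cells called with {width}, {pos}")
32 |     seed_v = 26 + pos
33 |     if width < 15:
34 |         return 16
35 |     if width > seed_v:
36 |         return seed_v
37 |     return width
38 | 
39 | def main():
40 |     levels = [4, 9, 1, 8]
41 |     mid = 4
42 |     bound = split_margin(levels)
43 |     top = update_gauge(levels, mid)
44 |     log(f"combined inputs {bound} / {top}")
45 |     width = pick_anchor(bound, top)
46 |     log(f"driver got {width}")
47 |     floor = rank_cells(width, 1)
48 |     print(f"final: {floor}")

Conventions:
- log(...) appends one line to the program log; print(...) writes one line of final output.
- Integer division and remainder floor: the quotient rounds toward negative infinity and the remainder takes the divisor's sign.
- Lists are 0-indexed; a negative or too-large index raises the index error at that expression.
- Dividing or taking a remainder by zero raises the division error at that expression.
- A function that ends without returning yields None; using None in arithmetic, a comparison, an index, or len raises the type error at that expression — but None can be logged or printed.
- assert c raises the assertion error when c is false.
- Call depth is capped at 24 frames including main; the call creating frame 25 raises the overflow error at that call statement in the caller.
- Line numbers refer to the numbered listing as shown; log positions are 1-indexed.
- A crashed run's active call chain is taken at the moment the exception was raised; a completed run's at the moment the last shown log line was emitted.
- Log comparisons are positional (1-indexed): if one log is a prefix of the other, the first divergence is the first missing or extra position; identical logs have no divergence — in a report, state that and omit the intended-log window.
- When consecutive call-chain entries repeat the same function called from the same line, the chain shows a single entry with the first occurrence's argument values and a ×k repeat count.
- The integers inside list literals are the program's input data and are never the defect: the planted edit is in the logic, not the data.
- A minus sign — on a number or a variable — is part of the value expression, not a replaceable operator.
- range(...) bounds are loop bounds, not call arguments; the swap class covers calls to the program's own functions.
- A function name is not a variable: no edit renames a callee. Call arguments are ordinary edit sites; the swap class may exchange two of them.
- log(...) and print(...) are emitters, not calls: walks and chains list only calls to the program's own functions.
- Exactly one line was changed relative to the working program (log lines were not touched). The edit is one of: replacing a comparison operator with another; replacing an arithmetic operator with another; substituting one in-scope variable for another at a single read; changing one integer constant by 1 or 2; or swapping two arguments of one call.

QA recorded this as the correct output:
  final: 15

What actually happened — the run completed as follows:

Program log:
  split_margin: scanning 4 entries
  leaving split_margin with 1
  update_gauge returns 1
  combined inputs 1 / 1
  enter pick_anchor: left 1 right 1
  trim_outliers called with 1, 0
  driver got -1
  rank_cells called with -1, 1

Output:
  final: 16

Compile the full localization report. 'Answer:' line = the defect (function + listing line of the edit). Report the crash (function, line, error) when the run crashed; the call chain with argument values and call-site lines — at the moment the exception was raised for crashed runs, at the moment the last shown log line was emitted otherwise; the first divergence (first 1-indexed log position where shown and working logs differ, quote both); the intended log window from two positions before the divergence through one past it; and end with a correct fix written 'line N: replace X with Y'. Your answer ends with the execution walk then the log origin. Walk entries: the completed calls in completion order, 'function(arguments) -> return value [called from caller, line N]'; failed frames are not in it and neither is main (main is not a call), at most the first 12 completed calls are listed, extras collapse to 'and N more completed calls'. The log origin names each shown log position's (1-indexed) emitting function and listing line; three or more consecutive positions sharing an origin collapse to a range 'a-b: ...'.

Answer: the defect is in rank_cells at line 34.
Key fact: The two runs log identically and part ways only at the printed values.
Call chain: main -> rank_cells(-1, 1) (called at line 47).
First divergence: there is none — every log position agrees.
Execution walk:
  split_margin([4, 9, 1, 8]) -> 1  [called from main, line 42]
  update_gauge([4, 9, 1, 8], 4) -> 1  [called from main, line 43]
  trim_outliers(1, 0) -> -1  [called from pick_anchor, line 28]
  pick_anchor(1, 1) -> -1  [called from main, line 45]
  rank_cells(-1, 1) -> 16  [called from main, line 47]
Log origin:
  1: logged in split_margin at line 2
  2: logged in split_margin at line 7
  3: logged in update_gauge at line 15
  4: logged in main at line 44
  5: logged in pick_anchor at line 25
  6: logged in trim_outliers at line 19
  7: logged in main at line 46
  8: logged in rank_cells at line 31
A correct fix: line 34: replace `16` with `15`.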